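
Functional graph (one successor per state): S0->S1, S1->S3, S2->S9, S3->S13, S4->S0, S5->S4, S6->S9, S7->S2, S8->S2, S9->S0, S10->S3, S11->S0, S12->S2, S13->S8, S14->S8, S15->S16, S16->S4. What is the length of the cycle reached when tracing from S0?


Trace from S0 until a state repeats:
  S0 -> S1 -> S3 -> S13 -> S8 -> S2 -> S9 -> S0
S0 first seen at step 0, revisited at step 7.
Cycle length = 7 - 0 = 7

7


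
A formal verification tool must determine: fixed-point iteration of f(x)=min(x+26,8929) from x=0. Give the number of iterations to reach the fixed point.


Step 1: x=0, cap=8929, increment=26
Step 2: x grows by 26 each step until capped at 8929; fixed point is x=8929
Step 3: iterations = ceil(8929/26) = 344

344


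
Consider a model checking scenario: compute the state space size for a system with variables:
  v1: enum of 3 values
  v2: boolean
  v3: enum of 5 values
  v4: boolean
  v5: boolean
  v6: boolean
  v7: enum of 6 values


State space = product of domain sizes of all variables.
Domain sizes:
  v1 (enum of 3 values): 3
  v2 (boolean): 2
  v3 (enum of 5 values): 5
  v4 (boolean): 2
  v5 (boolean): 2
  v6 (boolean): 2
  v7 (enum of 6 values): 6
Product = 3 * 2 * 5 * 2 * 2 * 2 * 6 = 1440

1440


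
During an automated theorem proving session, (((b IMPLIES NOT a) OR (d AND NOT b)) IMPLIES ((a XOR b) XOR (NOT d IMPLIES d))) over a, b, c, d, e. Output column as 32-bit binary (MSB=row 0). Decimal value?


Formula: (((b IMPLIES NOT a) OR (d AND NOT b)) IMPLIES ((a XOR b) XOR (NOT d IMPLIES d))) over a, b, c, d, e (32 rows)
Evaluate each row (bits = a,b,c,d,e, MSB first):
  row 0 [00000]: (((0 IMPLIES NOT 0) OR (0 AND NOT 0)) IMPLIES ((0 XOR 0) XOR (NOT 0 IMPLIES 0))) -> 0
  row 1 [00001]: (((0 IMPLIES NOT 0) OR (0 AND NOT 0)) IMPLIES ((0 XOR 0) XOR (NOT 0 IMPLIES 0))) -> 0
  row 2 [00010]: (((0 IMPLIES NOT 0) OR (1 AND NOT 0)) IMPLIES ((0 XOR 0) XOR (NOT 1 IMPLIES 1))) -> 1
  row 3 [00011]: (((0 IMPLIES NOT 0) OR (1 AND NOT 0)) IMPLIES ((0 XOR 0) XOR (NOT 1 IMPLIES 1))) -> 1
  row 4 [00100]: (((0 IMPLIES NOT 0) OR (0 AND NOT 0)) IMPLIES ((0 XOR 0) XOR (NOT 0 IMPLIES 0))) -> 0
  row 5 [00101]: (((0 IMPLIES NOT 0) OR (0 AND NOT 0)) IMPLIES ((0 XOR 0) XOR (NOT 0 IMPLIES 0))) -> 0
  row 6 [00110]: (((0 IMPLIES NOT 0) OR (1 AND NOT 0)) IMPLIES ((0 XOR 0) XOR (NOT 1 IMPLIES 1))) -> 1
  row 7 [00111]: (((0 IMPLIES NOT 0) OR (1 AND NOT 0)) IMPLIES ((0 XOR 0) XOR (NOT 1 IMPLIES 1))) -> 1
  row 8 [01000]: (((1 IMPLIES NOT 0) OR (0 AND NOT 1)) IMPLIES ((0 XOR 1) XOR (NOT 0 IMPLIES 0))) -> 1
  row 9 [01001]: (((1 IMPLIES NOT 0) OR (0 AND NOT 1)) IMPLIES ((0 XOR 1) XOR (NOT 0 IMPLIES 0))) -> 1
  row 10 [01010]: (((1 IMPLIES NOT 0) OR (1 AND NOT 1)) IMPLIES ((0 XOR 1) XOR (NOT 1 IMPLIES 1))) -> 0
  row 11 [01011]: (((1 IMPLIES NOT 0) OR (1 AND NOT 1)) IMPLIES ((0 XOR 1) XOR (NOT 1 IMPLIES 1))) -> 0
  row 12 [01100]: (((1 IMPLIES NOT 0) OR (0 AND NOT 1)) IMPLIES ((0 XOR 1) XOR (NOT 0 IMPLIES 0))) -> 1
  row 13 [01101]: (((1 IMPLIES NOT 0) OR (0 AND NOT 1)) IMPLIES ((0 XOR 1) XOR (NOT 0 IMPLIES 0))) -> 1
  row 14 [01110]: (((1 IMPLIES NOT 0) OR (1 AND NOT 1)) IMPLIES ((0 XOR 1) XOR (NOT 1 IMPLIES 1))) -> 0
  row 15 [01111]: (((1 IMPLIES NOT 0) OR (1 AND NOT 1)) IMPLIES ((0 XOR 1) XOR (NOT 1 IMPLIES 1))) -> 0
  row 16 [10000]: (((0 IMPLIES NOT 1) OR (0 AND NOT 0)) IMPLIES ((1 XOR 0) XOR (NOT 0 IMPLIES 0))) -> 1
  row 17 [10001]: (((0 IMPLIES NOT 1) OR (0 AND NOT 0)) IMPLIES ((1 XOR 0) XOR (NOT 0 IMPLIES 0))) -> 1
  row 18 [10010]: (((0 IMPLIES NOT 1) OR (1 AND NOT 0)) IMPLIES ((1 XOR 0) XOR (NOT 1 IMPLIES 1))) -> 0
  row 19 [10011]: (((0 IMPLIES NOT 1) OR (1 AND NOT 0)) IMPLIES ((1 XOR 0) XOR (NOT 1 IMPLIES 1))) -> 0
  row 20 [10100]: (((0 IMPLIES NOT 1) OR (0 AND NOT 0)) IMPLIES ((1 XOR 0) XOR (NOT 0 IMPLIES 0))) -> 1
  row 21 [10101]: (((0 IMPLIES NOT 1) OR (0 AND NOT 0)) IMPLIES ((1 XOR 0) XOR (NOT 0 IMPLIES 0))) -> 1
  row 22 [10110]: (((0 IMPLIES NOT 1) OR (1 AND NOT 0)) IMPLIES ((1 XOR 0) XOR (NOT 1 IMPLIES 1))) -> 0
  row 23 [10111]: (((0 IMPLIES NOT 1) OR (1 AND NOT 0)) IMPLIES ((1 XOR 0) XOR (NOT 1 IMPLIES 1))) -> 0
  row 24 [11000]: (((1 IMPLIES NOT 1) OR (0 AND NOT 1)) IMPLIES ((1 XOR 1) XOR (NOT 0 IMPLIES 0))) -> 1
  row 25 [11001]: (((1 IMPLIES NOT 1) OR (0 AND NOT 1)) IMPLIES ((1 XOR 1) XOR (NOT 0 IMPLIES 0))) -> 1
  row 26 [11010]: (((1 IMPLIES NOT 1) OR (1 AND NOT 1)) IMPLIES ((1 XOR 1) XOR (NOT 1 IMPLIES 1))) -> 1
  row 27 [11011]: (((1 IMPLIES NOT 1) OR (1 AND NOT 1)) IMPLIES ((1 XOR 1) XOR (NOT 1 IMPLIES 1))) -> 1
  row 28 [11100]: (((1 IMPLIES NOT 1) OR (0 AND NOT 1)) IMPLIES ((1 XOR 1) XOR (NOT 0 IMPLIES 0))) -> 1
  row 29 [11101]: (((1 IMPLIES NOT 1) OR (0 AND NOT 1)) IMPLIES ((1 XOR 1) XOR (NOT 0 IMPLIES 0))) -> 1
  row 30 [11110]: (((1 IMPLIES NOT 1) OR (1 AND NOT 1)) IMPLIES ((1 XOR 1) XOR (NOT 1 IMPLIES 1))) -> 1
  row 31 [11111]: (((1 IMPLIES NOT 1) OR (1 AND NOT 1)) IMPLIES ((1 XOR 1) XOR (NOT 1 IMPLIES 1))) -> 1
Full result column, 4 rows per line (a,b,c fixed per line; d,e runs 00..11 left to right):
  rows 0-3 [a,b,c=000]: 0011  = hex 3
  rows 4-7 [a,b,c=001]: 0011  = hex 3
  rows 8-11 [a,b,c=010]: 1100  = hex C
  rows 12-15 [a,b,c=011]: 1100  = hex C
  rows 16-19 [a,b,c=100]: 1100  = hex C
  rows 20-23 [a,b,c=101]: 1100  = hex C
  rows 24-27 [a,b,c=110]: 1111  = hex F
  rows 28-31 [a,b,c=111]: 1111  = hex F
Output column (row 0 .. row 31) = 00110011110011001100110011111111
Output column grouped in 4s = 0011 0011 1100 1100 1100 1100 1111 1111 = 0x33CCCCFF
Convert to decimal digit by digit (value = value*16 + digit):
  3 -> 3
  3*16 + 3 = 51
  51*16 + 12 (C) = 828
  828*16 + 12 (C) = 13260
  13260*16 + 12 (C) = 212172
  212172*16 + 12 (C) = 3394764
  3394764*16 + 15 (F) = 54316239
  54316239*16 + 15 (F) = 869059839
Decimal = 869059839

869059839


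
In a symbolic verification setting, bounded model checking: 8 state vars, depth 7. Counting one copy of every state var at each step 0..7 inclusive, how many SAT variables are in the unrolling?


BMC unrolls to depth k, creating one copy of each state var for steps 0..k.
Step count = 7 + 1 = 8 (steps 0 through 7)
Vars per step = 8
Total = 8 * 8 = 64

64


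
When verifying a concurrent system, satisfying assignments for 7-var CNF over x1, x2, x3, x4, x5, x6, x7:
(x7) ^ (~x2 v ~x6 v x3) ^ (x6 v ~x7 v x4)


CNF with 3 clauses over 7 vars (128 assignments).
An assignment satisfies CNF iff every clause has >=1 true literal.
Check each row (bits = x1,x2,x3,x4,x5,x6,x7; clause T/F shown):
  row 0 [0000000]: clauses=FTT -> 0
  row 1 [0000001]: clauses=TTF -> 0
  row 2 [0000010]: clauses=FTT -> 0
  row 3 [0000011]: clauses=TTT -> 1
  row 4 [0000100]: clauses=FTT -> 0
  (every remaining row is evaluated the same way; all 128 results are listed next)
Full result column, 8 rows per line (x1,x2,x3,x4 fixed per line; x5,x6,x7 runs 000..111 left to right):
  rows 0-7 [x1,x2,x3,x4=0000]: 00010001  (ones: 2)
  rows 8-15 [x1,x2,x3,x4=0001]: 01010101  (ones: 4)
  rows 16-23 [x1,x2,x3,x4=0010]: 00010001  (ones: 2)
  rows 24-31 [x1,x2,x3,x4=0011]: 01010101  (ones: 4)
  rows 32-39 [x1,x2,x3,x4=0100]: 00000000  (ones: 0)
  rows 40-47 [x1,x2,x3,x4=0101]: 01000100  (ones: 2)
  rows 48-55 [x1,x2,x3,x4=0110]: 00010001  (ones: 2)
  rows 56-63 [x1,x2,x3,x4=0111]: 01010101  (ones: 4)
  rows 64-71 [x1,x2,x3,x4=1000]: 00010001  (ones: 2)
  rows 72-79 [x1,x2,x3,x4=1001]: 01010101  (ones: 4)
  rows 80-87 [x1,x2,x3,x4=1010]: 00010001  (ones: 2)
  rows 88-95 [x1,x2,x3,x4=1011]: 01010101  (ones: 4)
  rows 96-103 [x1,x2,x3,x4=1100]: 00000000  (ones: 0)
  rows 104-111 [x1,x2,x3,x4=1101]: 01000100  (ones: 2)
  rows 112-119 [x1,x2,x3,x4=1110]: 00010001  (ones: 2)
  rows 120-127 [x1,x2,x3,x4=1111]: 01010101  (ones: 4)
Satisfying assignments = 2+4+2+4+0+2+2+4+2+4+2+4+0+2+2+4 = 40

40


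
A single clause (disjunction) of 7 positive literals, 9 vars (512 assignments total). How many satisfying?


Step 1: Total=2^9=512
Step 2: Unsat when all 7 false: 2^2=4
Step 3: Sat=512-4=508

508


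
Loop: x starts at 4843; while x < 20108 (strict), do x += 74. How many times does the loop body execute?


Step 1: x goes from 4843 toward 20108 by 74; the body runs while x<20108, so iterations = ceil((bound-start)/step)
Step 2: Distance=15265
Step 3: ceil(15265/74)=207

207


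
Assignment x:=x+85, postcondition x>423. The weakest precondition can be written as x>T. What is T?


Formula: wp(x:=E, P) = P[E/x] (substitute E for x in postcondition)
Step 1: Postcondition: x>423
Step 2: Substitute x+85 for x: x+85>423
Step 3: Solve for x: x > 423-85 = 338

338


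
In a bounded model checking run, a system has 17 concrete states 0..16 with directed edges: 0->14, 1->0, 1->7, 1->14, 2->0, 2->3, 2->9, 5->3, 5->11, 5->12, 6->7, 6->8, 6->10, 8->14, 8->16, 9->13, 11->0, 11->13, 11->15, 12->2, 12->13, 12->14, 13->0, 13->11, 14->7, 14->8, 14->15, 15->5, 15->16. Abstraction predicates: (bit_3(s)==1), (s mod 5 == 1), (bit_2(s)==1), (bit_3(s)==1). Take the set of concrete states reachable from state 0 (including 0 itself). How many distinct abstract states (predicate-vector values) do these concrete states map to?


BFS from 0:
Concrete reachable: {0, 2, 3, 5, 7, 8, 9, 11, 12, 13, 14, 15, 16}
Abstract via predicates (bit_3(s)==1), (s mod 5 == 1), (bit_2(s)==1), (bit_3(s)==1):
  (0,0,0,0) <- {0, 2, 3}
  (0,0,1,0) <- {5, 7}
  (0,1,0,0) <- {16}
  (1,0,0,1) <- {8, 9}
  (1,0,1,1) <- {12, 13, 14, 15}
  (1,1,0,1) <- {11}
Distinct abstract states = 6

6


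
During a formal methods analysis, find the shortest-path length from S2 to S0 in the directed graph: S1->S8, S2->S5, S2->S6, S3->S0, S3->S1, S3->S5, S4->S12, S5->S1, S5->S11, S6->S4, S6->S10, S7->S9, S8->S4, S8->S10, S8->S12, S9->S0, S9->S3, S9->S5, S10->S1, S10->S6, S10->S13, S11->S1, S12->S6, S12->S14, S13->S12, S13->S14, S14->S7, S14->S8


BFS layer-by-layer from S2:
  dist 0: {S2}
  dist 1: {S5, S6}
  dist 2: {S1, S4, S10, S11}
  dist 3: {S8, S12, S13}
  dist 4: {S14}
  dist 5: {S7}
  dist 6: {S9}
  dist 7: {S0, S3}
  -> S0 reached at distance 7
Shortest path length = 7

7


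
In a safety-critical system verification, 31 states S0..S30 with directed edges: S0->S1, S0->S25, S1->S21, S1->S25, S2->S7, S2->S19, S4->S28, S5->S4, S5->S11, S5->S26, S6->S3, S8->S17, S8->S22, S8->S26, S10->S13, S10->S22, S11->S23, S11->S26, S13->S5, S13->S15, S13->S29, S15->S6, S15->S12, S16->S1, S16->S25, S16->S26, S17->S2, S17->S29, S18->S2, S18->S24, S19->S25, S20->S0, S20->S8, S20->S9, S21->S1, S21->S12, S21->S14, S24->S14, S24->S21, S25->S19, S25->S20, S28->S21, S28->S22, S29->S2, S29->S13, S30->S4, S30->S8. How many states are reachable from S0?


BFS from S0:
  layer 0: {S0}
  layer 1: {S1, S25}
  layer 2: {S19, S20, S21}
  layer 3: {S8, S9, S12, S14}
  layer 4: {S17, S22, S26}
  layer 5: {S2, S29}
  layer 6: {S7, S13}
  layer 7: {S5, S15}
  layer 8: {S4, S6, S11}
  layer 9: {S3, S23, S28}
Reachable set: {S0, S1, S2, S3, S4, S5, S6, S7, S8, S9, S11, S12, S13, S14, S15, S17, S19, S20, S21, S22, S23, S25, S26, S28, S29}
Count = 25

25


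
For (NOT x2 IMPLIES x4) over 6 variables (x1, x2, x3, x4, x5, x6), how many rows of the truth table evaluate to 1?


Formula: (NOT x2 IMPLIES x4) over 6 vars (64 rows)
Evaluate each row (x1, x2, x3, x4, x5, x6 as bits, MSB first):
  row 0 [000000]: (NOT 0 IMPLIES 0) -> 0
  row 1 [000001]: (NOT 0 IMPLIES 0) -> 0
  row 2 [000010]: (NOT 0 IMPLIES 0) -> 0
  row 3 [000011]: (NOT 0 IMPLIES 0) -> 0
  row 4 [000100]: (NOT 0 IMPLIES 1) -> 1
  (every remaining row is evaluated the same way; all 64 results are listed next)
Full result column, 8 rows per line (x1,x2,x3 fixed per line; x4,x5,x6 runs 000..111 left to right):
  rows 0-7 [x1,x2,x3=000]: 00001111  (ones: 4)
  rows 8-15 [x1,x2,x3=001]: 00001111  (ones: 4)
  rows 16-23 [x1,x2,x3=010]: 11111111  (ones: 8)
  rows 24-31 [x1,x2,x3=011]: 11111111  (ones: 8)
  rows 32-39 [x1,x2,x3=100]: 00001111  (ones: 4)
  rows 40-47 [x1,x2,x3=101]: 00001111  (ones: 4)
  rows 48-55 [x1,x2,x3=110]: 11111111  (ones: 8)
  rows 56-63 [x1,x2,x3=111]: 11111111  (ones: 8)
Count of 1-rows = 4+4+8+8+4+4+8+8 = 48

48


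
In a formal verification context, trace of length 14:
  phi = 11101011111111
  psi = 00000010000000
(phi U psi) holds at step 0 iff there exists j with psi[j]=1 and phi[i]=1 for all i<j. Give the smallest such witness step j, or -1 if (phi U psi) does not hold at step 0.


(phi U psi) at 0: need smallest j with psi[j]=1 and phi[i]=1 for all i in [0,j).
Scan from step 0:
  step 0: phi=1, psi=0 -> continue
  step 1: phi=1, psi=0 -> continue
  step 2: phi=1, psi=0 -> continue
  step 3: phi=0 -> phi-prefix broken from here
  step 6: psi=1 but phi already failed -> not a witness
  end of trace: no witness -> -1
Witness step = -1

-1


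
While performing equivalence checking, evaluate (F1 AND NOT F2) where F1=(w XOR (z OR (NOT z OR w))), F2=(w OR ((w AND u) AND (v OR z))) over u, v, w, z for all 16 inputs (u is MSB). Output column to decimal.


F1 = (w XOR (z OR (NOT z OR w)))
F2 = (w OR ((w AND u) AND (v OR z)))
Counterexample to F1=>F2 is where F1=1 and F2=0.
Evaluate each row (bits = u,v,w,z, MSB first):
  row 0 [0000]: F1=1 F2=0 -> F1&~F2 -> 1
  row 1 [0001]: F1=1 F2=0 -> F1&~F2 -> 1
  row 2 [0010]: F1=0 F2=1 -> F1&~F2 -> 0
  row 3 [0011]: F1=0 F2=1 -> F1&~F2 -> 0
  row 4 [0100]: F1=1 F2=0 -> F1&~F2 -> 1
  row 5 [0101]: F1=1 F2=0 -> F1&~F2 -> 1
  row 6 [0110]: F1=0 F2=1 -> F1&~F2 -> 0
  row 7 [0111]: F1=0 F2=1 -> F1&~F2 -> 0
  row 8 [1000]: F1=1 F2=0 -> F1&~F2 -> 1
  row 9 [1001]: F1=1 F2=0 -> F1&~F2 -> 1
  row 10 [1010]: F1=0 F2=1 -> F1&~F2 -> 0
  row 11 [1011]: F1=0 F2=1 -> F1&~F2 -> 0
  row 12 [1100]: F1=1 F2=0 -> F1&~F2 -> 1
  row 13 [1101]: F1=1 F2=0 -> F1&~F2 -> 1
  row 14 [1110]: F1=0 F2=1 -> F1&~F2 -> 0
  row 15 [1111]: F1=0 F2=1 -> F1&~F2 -> 0
Full result column, 4 rows per line (u,v fixed per line; w,z runs 00..11 left to right):
  rows 0-3 [u,v=00]: 1100  = hex C
  rows 4-7 [u,v=01]: 1100  = hex C
  rows 8-11 [u,v=10]: 1100  = hex C
  rows 12-15 [u,v=11]: 1100  = hex C
Counterexample vector (row 0 .. row 15) = 1100110011001100
Output column grouped in 4s = 1100 1100 1100 1100 = 0xCCCC
Convert to decimal digit by digit (value = value*16 + digit):
  C -> 12
  12*16 + 12 (C) = 204
  204*16 + 12 (C) = 3276
  3276*16 + 12 (C) = 52428
Decimal = 52428

52428


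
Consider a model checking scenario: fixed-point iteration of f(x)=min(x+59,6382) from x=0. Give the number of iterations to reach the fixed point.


Step 1: x=0, cap=6382, increment=59
Step 2: x grows by 59 each step until capped at 6382; fixed point is x=6382
Step 3: iterations = ceil(6382/59) = 109

109


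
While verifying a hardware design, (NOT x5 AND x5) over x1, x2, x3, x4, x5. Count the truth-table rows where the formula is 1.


Formula: (NOT x5 AND x5) over 5 vars (32 rows)
Evaluate each row (x1, x2, x3, x4, x5 as bits, MSB first):
  row 0 [00000]: (NOT 0 AND 0) -> 0
  row 1 [00001]: (NOT 1 AND 1) -> 0
  row 2 [00010]: (NOT 0 AND 0) -> 0
  row 3 [00011]: (NOT 1 AND 1) -> 0
  row 4 [00100]: (NOT 0 AND 0) -> 0
  row 5 [00101]: (NOT 1 AND 1) -> 0
  row 6 [00110]: (NOT 0 AND 0) -> 0
  row 7 [00111]: (NOT 1 AND 1) -> 0
  row 8 [01000]: (NOT 0 AND 0) -> 0
  row 9 [01001]: (NOT 1 AND 1) -> 0
  row 10 [01010]: (NOT 0 AND 0) -> 0
  row 11 [01011]: (NOT 1 AND 1) -> 0
  row 12 [01100]: (NOT 0 AND 0) -> 0
  row 13 [01101]: (NOT 1 AND 1) -> 0
  row 14 [01110]: (NOT 0 AND 0) -> 0
  row 15 [01111]: (NOT 1 AND 1) -> 0
  row 16 [10000]: (NOT 0 AND 0) -> 0
  row 17 [10001]: (NOT 1 AND 1) -> 0
  row 18 [10010]: (NOT 0 AND 0) -> 0
  row 19 [10011]: (NOT 1 AND 1) -> 0
  row 20 [10100]: (NOT 0 AND 0) -> 0
  row 21 [10101]: (NOT 1 AND 1) -> 0
  row 22 [10110]: (NOT 0 AND 0) -> 0
  row 23 [10111]: (NOT 1 AND 1) -> 0
  row 24 [11000]: (NOT 0 AND 0) -> 0
  row 25 [11001]: (NOT 1 AND 1) -> 0
  row 26 [11010]: (NOT 0 AND 0) -> 0
  row 27 [11011]: (NOT 1 AND 1) -> 0
  row 28 [11100]: (NOT 0 AND 0) -> 0
  row 29 [11101]: (NOT 1 AND 1) -> 0
  row 30 [11110]: (NOT 0 AND 0) -> 0
  row 31 [11111]: (NOT 1 AND 1) -> 0
Full result column, 8 rows per line (x1,x2 fixed per line; x3,x4,x5 runs 000..111 left to right):
  rows 0-7 [x1,x2=00]: 00000000  (ones: 0)
  rows 8-15 [x1,x2=01]: 00000000  (ones: 0)
  rows 16-23 [x1,x2=10]: 00000000  (ones: 0)
  rows 24-31 [x1,x2=11]: 00000000  (ones: 0)
Count of 1-rows = 0+0+0+0 = 0

0


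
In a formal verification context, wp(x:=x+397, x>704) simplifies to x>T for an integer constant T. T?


Formula: wp(x:=E, P) = P[E/x] (substitute E for x in postcondition)
Step 1: Postcondition: x>704
Step 2: Substitute x+397 for x: x+397>704
Step 3: Solve for x: x > 704-397 = 307

307


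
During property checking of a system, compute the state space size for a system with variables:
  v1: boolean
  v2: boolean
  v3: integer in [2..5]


State space = product of domain sizes of all variables.
Domain sizes:
  v1 (boolean): 2
  v2 (boolean): 2
  v3 (integer in [2..5]): 4
Product = 2 * 2 * 4 = 16

16


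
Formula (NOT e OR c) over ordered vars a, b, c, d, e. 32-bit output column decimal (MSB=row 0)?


Formula: (NOT e OR c) over a, b, c, d, e (32 rows)
Evaluate each row (bits = a,b,c,d,e, MSB first):
  row 0 [00000]: (NOT 0 OR 0) -> 1
  row 1 [00001]: (NOT 1 OR 0) -> 0
  row 2 [00010]: (NOT 0 OR 0) -> 1
  row 3 [00011]: (NOT 1 OR 0) -> 0
  row 4 [00100]: (NOT 0 OR 1) -> 1
  row 5 [00101]: (NOT 1 OR 1) -> 1
  row 6 [00110]: (NOT 0 OR 1) -> 1
  row 7 [00111]: (NOT 1 OR 1) -> 1
  row 8 [01000]: (NOT 0 OR 0) -> 1
  row 9 [01001]: (NOT 1 OR 0) -> 0
  row 10 [01010]: (NOT 0 OR 0) -> 1
  row 11 [01011]: (NOT 1 OR 0) -> 0
  row 12 [01100]: (NOT 0 OR 1) -> 1
  row 13 [01101]: (NOT 1 OR 1) -> 1
  row 14 [01110]: (NOT 0 OR 1) -> 1
  row 15 [01111]: (NOT 1 OR 1) -> 1
  row 16 [10000]: (NOT 0 OR 0) -> 1
  row 17 [10001]: (NOT 1 OR 0) -> 0
  row 18 [10010]: (NOT 0 OR 0) -> 1
  row 19 [10011]: (NOT 1 OR 0) -> 0
  row 20 [10100]: (NOT 0 OR 1) -> 1
  row 21 [10101]: (NOT 1 OR 1) -> 1
  row 22 [10110]: (NOT 0 OR 1) -> 1
  row 23 [10111]: (NOT 1 OR 1) -> 1
  row 24 [11000]: (NOT 0 OR 0) -> 1
  row 25 [11001]: (NOT 1 OR 0) -> 0
  row 26 [11010]: (NOT 0 OR 0) -> 1
  row 27 [11011]: (NOT 1 OR 0) -> 0
  row 28 [11100]: (NOT 0 OR 1) -> 1
  row 29 [11101]: (NOT 1 OR 1) -> 1
  row 30 [11110]: (NOT 0 OR 1) -> 1
  row 31 [11111]: (NOT 1 OR 1) -> 1
Full result column, 4 rows per line (a,b,c fixed per line; d,e runs 00..11 left to right):
  rows 0-3 [a,b,c=000]: 1010  = hex A
  rows 4-7 [a,b,c=001]: 1111  = hex F
  rows 8-11 [a,b,c=010]: 1010  = hex A
  rows 12-15 [a,b,c=011]: 1111  = hex F
  rows 16-19 [a,b,c=100]: 1010  = hex A
  rows 20-23 [a,b,c=101]: 1111  = hex F
  rows 24-27 [a,b,c=110]: 1010  = hex A
  rows 28-31 [a,b,c=111]: 1111  = hex F
Output column (row 0 .. row 31) = 10101111101011111010111110101111
Output column grouped in 4s = 1010 1111 1010 1111 1010 1111 1010 1111 = 0xAFAFAFAF
Convert to decimal digit by digit (value = value*16 + digit):
  A -> 10
  10*16 + 15 (F) = 175
  175*16 + 10 (A) = 2810
  2810*16 + 15 (F) = 44975
  44975*16 + 10 (A) = 719610
  719610*16 + 15 (F) = 11513775
  11513775*16 + 10 (A) = 184220410
  184220410*16 + 15 (F) = 2947526575
Decimal = 2947526575

2947526575


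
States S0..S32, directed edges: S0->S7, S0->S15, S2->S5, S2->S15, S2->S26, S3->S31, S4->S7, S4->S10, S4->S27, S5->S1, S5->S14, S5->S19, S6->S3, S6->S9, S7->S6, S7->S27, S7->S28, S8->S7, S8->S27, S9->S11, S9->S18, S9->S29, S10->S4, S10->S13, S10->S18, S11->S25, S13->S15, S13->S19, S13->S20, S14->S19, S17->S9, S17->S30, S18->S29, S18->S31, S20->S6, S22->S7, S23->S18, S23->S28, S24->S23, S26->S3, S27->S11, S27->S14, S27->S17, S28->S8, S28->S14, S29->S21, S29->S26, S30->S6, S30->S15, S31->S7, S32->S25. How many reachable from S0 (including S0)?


BFS from S0:
  layer 0: {S0}
  layer 1: {S7, S15}
  layer 2: {S6, S27, S28}
  layer 3: {S3, S8, S9, S11, S14, S17}
  layer 4: {S18, S19, S25, S29, S30, S31}
  layer 5: {S21, S26}
Reachable set: {S0, S3, S6, S7, S8, S9, S11, S14, S15, S17, S18, S19, S21, S25, S26, S27, S28, S29, S30, S31}
Count = 20

20


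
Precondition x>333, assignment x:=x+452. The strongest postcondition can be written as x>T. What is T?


Formula: sp(P, x:=E) = exists old_x. (x = E[old_x/x]) AND P[old_x/x] (old_x is the value of x before the assignment; eliminate old_x by solving x = E[old_x/x] for old_x)
Step 1: Precondition P: x>333, i.e. old_x > 333
Step 2: Assignment gives x = old_x + 452, so old_x = x - 452
Step 3: Substitute into P: x - 452 > 333
Step 4: Simplify: x > 333+452 = 785

785


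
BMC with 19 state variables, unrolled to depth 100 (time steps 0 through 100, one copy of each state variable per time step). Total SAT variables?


BMC unrolls to depth k, creating one copy of each state var for steps 0..k.
Step count = 100 + 1 = 101 (steps 0 through 100)
Vars per step = 19
Total = 19 * 101 = 1919

1919


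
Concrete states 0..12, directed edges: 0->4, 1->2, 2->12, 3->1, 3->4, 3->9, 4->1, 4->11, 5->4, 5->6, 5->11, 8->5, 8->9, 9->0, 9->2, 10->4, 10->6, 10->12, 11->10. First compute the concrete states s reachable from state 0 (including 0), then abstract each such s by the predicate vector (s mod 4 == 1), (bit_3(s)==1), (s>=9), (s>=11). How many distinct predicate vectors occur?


BFS from 0:
Concrete reachable: {0, 1, 2, 4, 6, 10, 11, 12}
Abstract via predicates (s mod 4 == 1), (bit_3(s)==1), (s>=9), (s>=11):
  (0,0,0,0) <- {0, 2, 4, 6}
  (0,1,1,0) <- {10}
  (0,1,1,1) <- {11, 12}
  (1,0,0,0) <- {1}
Distinct abstract states = 4

4


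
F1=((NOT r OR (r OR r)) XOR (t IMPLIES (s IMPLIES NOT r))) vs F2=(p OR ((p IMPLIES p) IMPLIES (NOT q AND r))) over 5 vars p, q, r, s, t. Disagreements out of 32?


F1 = ((NOT r OR (r OR r)) XOR (t IMPLIES (s IMPLIES NOT r)))
F2 = (p OR ((p IMPLIES p) IMPLIES (NOT q AND r)))
Evaluate both on each of 32 rows (bits = p,q,r,s,t):
  row 0 [00000]: F1=0 F2=0 -> 0
  row 1 [00001]: F1=0 F2=0 -> 0
  row 2 [00010]: F1=0 F2=0 -> 0
  row 3 [00011]: F1=0 F2=0 -> 0
  row 4 [00100]: F1=0 F2=1 (differ) -> 1
  row 5 [00101]: F1=0 F2=1 (differ) -> 1
  row 6 [00110]: F1=0 F2=1 (differ) -> 1
  row 7 [00111]: F1=1 F2=1 -> 0
  row 8 [01000]: F1=0 F2=0 -> 0
  row 9 [01001]: F1=0 F2=0 -> 0
  row 10 [01010]: F1=0 F2=0 -> 0
  row 11 [01011]: F1=0 F2=0 -> 0
  row 12 [01100]: F1=0 F2=0 -> 0
  row 13 [01101]: F1=0 F2=0 -> 0
  row 14 [01110]: F1=0 F2=0 -> 0
  row 15 [01111]: F1=1 F2=0 (differ) -> 1
  row 16 [10000]: F1=0 F2=1 (differ) -> 1
  row 17 [10001]: F1=0 F2=1 (differ) -> 1
  row 18 [10010]: F1=0 F2=1 (differ) -> 1
  row 19 [10011]: F1=0 F2=1 (differ) -> 1
  row 20 [10100]: F1=0 F2=1 (differ) -> 1
  row 21 [10101]: F1=0 F2=1 (differ) -> 1
  row 22 [10110]: F1=0 F2=1 (differ) -> 1
  row 23 [10111]: F1=1 F2=1 -> 0
  row 24 [11000]: F1=0 F2=1 (differ) -> 1
  row 25 [11001]: F1=0 F2=1 (differ) -> 1
  row 26 [11010]: F1=0 F2=1 (differ) -> 1
  row 27 [11011]: F1=0 F2=1 (differ) -> 1
  row 28 [11100]: F1=0 F2=1 (differ) -> 1
  row 29 [11101]: F1=0 F2=1 (differ) -> 1
  row 30 [11110]: F1=0 F2=1 (differ) -> 1
  row 31 [11111]: F1=1 F2=1 -> 0
Full result column, 8 rows per line (p,q fixed per line; r,s,t runs 000..111 left to right):
  rows 0-7 [p,q=00]: 00001110  (ones: 3)
  rows 8-15 [p,q=01]: 00000001  (ones: 1)
  rows 16-23 [p,q=10]: 11111110  (ones: 7)
  rows 24-31 [p,q=11]: 11111110  (ones: 7)
Disagreements = 3+1+7+7 = 18

18


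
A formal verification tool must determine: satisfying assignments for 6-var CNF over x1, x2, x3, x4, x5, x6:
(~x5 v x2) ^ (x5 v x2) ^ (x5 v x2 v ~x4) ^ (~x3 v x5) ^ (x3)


CNF with 5 clauses over 6 vars (64 assignments).
An assignment satisfies CNF iff every clause has >=1 true literal.
Check each row (bits = x1,x2,x3,x4,x5,x6; clause T/F shown):
  row 0 [000000]: clauses=TFTTF -> 0
  row 1 [000001]: clauses=TFTTF -> 0
  row 2 [000010]: clauses=FTTTF -> 0
  row 3 [000011]: clauses=FTTTF -> 0
  row 4 [000100]: clauses=TFFTF -> 0
  (every remaining row is evaluated the same way; all 64 results are listed next)
Full result column, 8 rows per line (x1,x2,x3 fixed per line; x4,x5,x6 runs 000..111 left to right):
  rows 0-7 [x1,x2,x3=000]: 00000000  (ones: 0)
  rows 8-15 [x1,x2,x3=001]: 00000000  (ones: 0)
  rows 16-23 [x1,x2,x3=010]: 00000000  (ones: 0)
  rows 24-31 [x1,x2,x3=011]: 00110011  (ones: 4)
  rows 32-39 [x1,x2,x3=100]: 00000000  (ones: 0)
  rows 40-47 [x1,x2,x3=101]: 00000000  (ones: 0)
  rows 48-55 [x1,x2,x3=110]: 00000000  (ones: 0)
  rows 56-63 [x1,x2,x3=111]: 00110011  (ones: 4)
Satisfying assignments = 0+0+0+4+0+0+0+4 = 8

8


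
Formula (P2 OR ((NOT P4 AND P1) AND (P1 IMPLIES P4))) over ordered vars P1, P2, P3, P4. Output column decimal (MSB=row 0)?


Formula: (P2 OR ((NOT P4 AND P1) AND (P1 IMPLIES P4))) over P1, P2, P3, P4 (16 rows)
Evaluate each row (bits = P1,P2,P3,P4, MSB first):
  row 0 [0000]: (0 OR ((NOT 0 AND 0) AND (0 IMPLIES 0))) -> 0
  row 1 [0001]: (0 OR ((NOT 1 AND 0) AND (0 IMPLIES 1))) -> 0
  row 2 [0010]: (0 OR ((NOT 0 AND 0) AND (0 IMPLIES 0))) -> 0
  row 3 [0011]: (0 OR ((NOT 1 AND 0) AND (0 IMPLIES 1))) -> 0
  row 4 [0100]: (1 OR ((NOT 0 AND 0) AND (0 IMPLIES 0))) -> 1
  row 5 [0101]: (1 OR ((NOT 1 AND 0) AND (0 IMPLIES 1))) -> 1
  row 6 [0110]: (1 OR ((NOT 0 AND 0) AND (0 IMPLIES 0))) -> 1
  row 7 [0111]: (1 OR ((NOT 1 AND 0) AND (0 IMPLIES 1))) -> 1
  row 8 [1000]: (0 OR ((NOT 0 AND 1) AND (1 IMPLIES 0))) -> 0
  row 9 [1001]: (0 OR ((NOT 1 AND 1) AND (1 IMPLIES 1))) -> 0
  row 10 [1010]: (0 OR ((NOT 0 AND 1) AND (1 IMPLIES 0))) -> 0
  row 11 [1011]: (0 OR ((NOT 1 AND 1) AND (1 IMPLIES 1))) -> 0
  row 12 [1100]: (1 OR ((NOT 0 AND 1) AND (1 IMPLIES 0))) -> 1
  row 13 [1101]: (1 OR ((NOT 1 AND 1) AND (1 IMPLIES 1))) -> 1
  row 14 [1110]: (1 OR ((NOT 0 AND 1) AND (1 IMPLIES 0))) -> 1
  row 15 [1111]: (1 OR ((NOT 1 AND 1) AND (1 IMPLIES 1))) -> 1
Full result column, 4 rows per line (P1,P2 fixed per line; P3,P4 runs 00..11 left to right):
  rows 0-3 [P1,P2=00]: 0000  = hex 0
  rows 4-7 [P1,P2=01]: 1111  = hex F
  rows 8-11 [P1,P2=10]: 0000  = hex 0
  rows 12-15 [P1,P2=11]: 1111  = hex F
Output column (row 0 .. row 15) = 0000111100001111
Output column grouped in 4s = 0000 1111 0000 1111 = 0x0F0F
Convert to decimal digit by digit (value = value*16 + digit):
  0 -> 0
  0*16 + 15 (F) = 15
  15*16 + 0 = 240
  240*16 + 15 (F) = 3855
Decimal = 3855

3855


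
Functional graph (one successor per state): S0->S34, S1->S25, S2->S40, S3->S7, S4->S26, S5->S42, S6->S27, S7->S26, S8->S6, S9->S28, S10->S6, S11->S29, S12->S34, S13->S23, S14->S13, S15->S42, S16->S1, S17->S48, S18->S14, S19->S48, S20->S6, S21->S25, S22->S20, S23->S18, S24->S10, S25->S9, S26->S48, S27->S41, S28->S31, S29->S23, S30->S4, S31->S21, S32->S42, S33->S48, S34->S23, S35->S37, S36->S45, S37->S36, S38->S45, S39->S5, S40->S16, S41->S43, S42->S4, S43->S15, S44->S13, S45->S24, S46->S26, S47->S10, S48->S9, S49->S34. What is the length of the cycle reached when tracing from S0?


Trace from S0 until a state repeats:
  S0 -> S34 -> S23 -> S18 -> S14 -> S13 -> S23
S23 first seen at step 2, revisited at step 6.
Cycle length = 6 - 2 = 4

4


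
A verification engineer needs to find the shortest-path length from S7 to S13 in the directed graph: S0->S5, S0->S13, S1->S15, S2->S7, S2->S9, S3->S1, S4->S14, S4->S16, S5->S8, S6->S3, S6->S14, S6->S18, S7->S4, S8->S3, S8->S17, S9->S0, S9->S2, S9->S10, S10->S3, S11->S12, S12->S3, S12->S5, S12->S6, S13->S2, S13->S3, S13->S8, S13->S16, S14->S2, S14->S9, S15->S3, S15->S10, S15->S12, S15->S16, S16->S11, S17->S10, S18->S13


BFS layer-by-layer from S7:
  dist 0: {S7}
  dist 1: {S4}
  dist 2: {S14, S16}
  dist 3: {S2, S9, S11}
  dist 4: {S0, S10, S12}
  dist 5: {S3, S5, S6, S13}
  -> S13 reached at distance 5
Shortest path length = 5

5


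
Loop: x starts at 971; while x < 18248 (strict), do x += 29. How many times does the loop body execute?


Step 1: x goes from 971 toward 18248 by 29; the body runs while x<18248, so iterations = ceil((bound-start)/step)
Step 2: Distance=17277
Step 3: ceil(17277/29)=596

596


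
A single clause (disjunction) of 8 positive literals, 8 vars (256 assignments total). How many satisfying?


Step 1: Total=2^8=256
Step 2: Unsat when all 8 false: 2^0=1
Step 3: Sat=256-1=255

255


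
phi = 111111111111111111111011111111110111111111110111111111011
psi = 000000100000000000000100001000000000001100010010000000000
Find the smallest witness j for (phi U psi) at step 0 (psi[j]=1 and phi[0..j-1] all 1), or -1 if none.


(phi U psi) at 0: need smallest j with psi[j]=1 and phi[i]=1 for all i in [0,j).
Scan from step 0:
  step 0: phi=1, psi=0 -> continue
  step 1: phi=1, psi=0 -> continue
  step 2: phi=1, psi=0 -> continue
  step 3: phi=1, psi=0 -> continue
  step 6: psi=1 and phi held for [0,6) -> witness found
Witness step = 6

6


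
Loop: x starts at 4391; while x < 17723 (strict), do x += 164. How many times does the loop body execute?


Step 1: x goes from 4391 toward 17723 by 164; the body runs while x<17723, so iterations = ceil((bound-start)/step)
Step 2: Distance=13332
Step 3: ceil(13332/164)=82

82


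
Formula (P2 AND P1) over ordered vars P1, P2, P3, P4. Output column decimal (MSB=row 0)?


Formula: (P2 AND P1) over P1, P2, P3, P4 (16 rows)
Evaluate each row (bits = P1,P2,P3,P4, MSB first):
  row 0 [0000]: (0 AND 0) -> 0
  row 1 [0001]: (0 AND 0) -> 0
  row 2 [0010]: (0 AND 0) -> 0
  row 3 [0011]: (0 AND 0) -> 0
  row 4 [0100]: (1 AND 0) -> 0
  row 5 [0101]: (1 AND 0) -> 0
  row 6 [0110]: (1 AND 0) -> 0
  row 7 [0111]: (1 AND 0) -> 0
  row 8 [1000]: (0 AND 1) -> 0
  row 9 [1001]: (0 AND 1) -> 0
  row 10 [1010]: (0 AND 1) -> 0
  row 11 [1011]: (0 AND 1) -> 0
  row 12 [1100]: (1 AND 1) -> 1
  row 13 [1101]: (1 AND 1) -> 1
  row 14 [1110]: (1 AND 1) -> 1
  row 15 [1111]: (1 AND 1) -> 1
Full result column, 4 rows per line (P1,P2 fixed per line; P3,P4 runs 00..11 left to right):
  rows 0-3 [P1,P2=00]: 0000  = hex 0
  rows 4-7 [P1,P2=01]: 0000  = hex 0
  rows 8-11 [P1,P2=10]: 0000  = hex 0
  rows 12-15 [P1,P2=11]: 1111  = hex F
Output column (row 0 .. row 15) = 0000000000001111
Output column grouped in 4s = 0000 0000 0000 1111 = 0x000F
Convert to decimal digit by digit (value = value*16 + digit):
  0 -> 0
  0*16 + 0 = 0
  0*16 + 0 = 0
  0*16 + 15 (F) = 15
Decimal = 15

15


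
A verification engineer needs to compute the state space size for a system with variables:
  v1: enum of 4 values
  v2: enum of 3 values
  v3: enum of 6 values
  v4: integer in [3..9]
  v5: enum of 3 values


State space = product of domain sizes of all variables.
Domain sizes:
  v1 (enum of 4 values): 4
  v2 (enum of 3 values): 3
  v3 (enum of 6 values): 6
  v4 (integer in [3..9]): 7
  v5 (enum of 3 values): 3
Product = 4 * 3 * 6 * 7 * 3 = 1512

1512


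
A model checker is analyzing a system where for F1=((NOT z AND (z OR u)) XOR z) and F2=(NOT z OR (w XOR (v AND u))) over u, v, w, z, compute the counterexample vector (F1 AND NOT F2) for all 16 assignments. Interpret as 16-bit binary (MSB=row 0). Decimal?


F1 = ((NOT z AND (z OR u)) XOR z)
F2 = (NOT z OR (w XOR (v AND u)))
Counterexample to F1=>F2 is where F1=1 and F2=0.
Evaluate each row (bits = u,v,w,z, MSB first):
  row 0 [0000]: F1=0 F2=1 -> F1&~F2 -> 0
  row 1 [0001]: F1=1 F2=0 -> F1&~F2 -> 1
  row 2 [0010]: F1=0 F2=1 -> F1&~F2 -> 0
  row 3 [0011]: F1=1 F2=1 -> F1&~F2 -> 0
  row 4 [0100]: F1=0 F2=1 -> F1&~F2 -> 0
  row 5 [0101]: F1=1 F2=0 -> F1&~F2 -> 1
  row 6 [0110]: F1=0 F2=1 -> F1&~F2 -> 0
  row 7 [0111]: F1=1 F2=1 -> F1&~F2 -> 0
  row 8 [1000]: F1=1 F2=1 -> F1&~F2 -> 0
  row 9 [1001]: F1=1 F2=0 -> F1&~F2 -> 1
  row 10 [1010]: F1=1 F2=1 -> F1&~F2 -> 0
  row 11 [1011]: F1=1 F2=1 -> F1&~F2 -> 0
  row 12 [1100]: F1=1 F2=1 -> F1&~F2 -> 0
  row 13 [1101]: F1=1 F2=1 -> F1&~F2 -> 0
  row 14 [1110]: F1=1 F2=1 -> F1&~F2 -> 0
  row 15 [1111]: F1=1 F2=0 -> F1&~F2 -> 1
Full result column, 4 rows per line (u,v fixed per line; w,z runs 00..11 left to right):
  rows 0-3 [u,v=00]: 0100  = hex 4
  rows 4-7 [u,v=01]: 0100  = hex 4
  rows 8-11 [u,v=10]: 0100  = hex 4
  rows 12-15 [u,v=11]: 0001  = hex 1
Counterexample vector (row 0 .. row 15) = 0100010001000001
Output column grouped in 4s = 0100 0100 0100 0001 = 0x4441
Convert to decimal digit by digit (value = value*16 + digit):
  4 -> 4
  4*16 + 4 = 68
  68*16 + 4 = 1092
  1092*16 + 1 = 17473
Decimal = 17473

17473


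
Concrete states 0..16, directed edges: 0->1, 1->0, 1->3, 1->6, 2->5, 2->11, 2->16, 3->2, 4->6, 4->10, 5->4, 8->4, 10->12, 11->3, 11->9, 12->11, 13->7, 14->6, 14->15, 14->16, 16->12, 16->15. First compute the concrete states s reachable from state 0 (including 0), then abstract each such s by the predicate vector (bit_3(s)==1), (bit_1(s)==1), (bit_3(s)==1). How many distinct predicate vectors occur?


BFS from 0:
Concrete reachable: {0, 1, 2, 3, 4, 5, 6, 9, 10, 11, 12, 15, 16}
Abstract via predicates (bit_3(s)==1), (bit_1(s)==1), (bit_3(s)==1):
  (0,0,0) <- {0, 1, 4, 5, 16}
  (0,1,0) <- {2, 3, 6}
  (1,0,1) <- {9, 12}
  (1,1,1) <- {10, 11, 15}
Distinct abstract states = 4

4


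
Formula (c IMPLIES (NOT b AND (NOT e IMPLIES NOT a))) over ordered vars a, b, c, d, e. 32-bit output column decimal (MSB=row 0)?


Formula: (c IMPLIES (NOT b AND (NOT e IMPLIES NOT a))) over a, b, c, d, e (32 rows)
Evaluate each row (bits = a,b,c,d,e, MSB first):
  row 0 [00000]: (0 IMPLIES (NOT 0 AND (NOT 0 IMPLIES NOT 0))) -> 1
  row 1 [00001]: (0 IMPLIES (NOT 0 AND (NOT 1 IMPLIES NOT 0))) -> 1
  row 2 [00010]: (0 IMPLIES (NOT 0 AND (NOT 0 IMPLIES NOT 0))) -> 1
  row 3 [00011]: (0 IMPLIES (NOT 0 AND (NOT 1 IMPLIES NOT 0))) -> 1
  row 4 [00100]: (1 IMPLIES (NOT 0 AND (NOT 0 IMPLIES NOT 0))) -> 1
  row 5 [00101]: (1 IMPLIES (NOT 0 AND (NOT 1 IMPLIES NOT 0))) -> 1
  row 6 [00110]: (1 IMPLIES (NOT 0 AND (NOT 0 IMPLIES NOT 0))) -> 1
  row 7 [00111]: (1 IMPLIES (NOT 0 AND (NOT 1 IMPLIES NOT 0))) -> 1
  row 8 [01000]: (0 IMPLIES (NOT 1 AND (NOT 0 IMPLIES NOT 0))) -> 1
  row 9 [01001]: (0 IMPLIES (NOT 1 AND (NOT 1 IMPLIES NOT 0))) -> 1
  row 10 [01010]: (0 IMPLIES (NOT 1 AND (NOT 0 IMPLIES NOT 0))) -> 1
  row 11 [01011]: (0 IMPLIES (NOT 1 AND (NOT 1 IMPLIES NOT 0))) -> 1
  row 12 [01100]: (1 IMPLIES (NOT 1 AND (NOT 0 IMPLIES NOT 0))) -> 0
  row 13 [01101]: (1 IMPLIES (NOT 1 AND (NOT 1 IMPLIES NOT 0))) -> 0
  row 14 [01110]: (1 IMPLIES (NOT 1 AND (NOT 0 IMPLIES NOT 0))) -> 0
  row 15 [01111]: (1 IMPLIES (NOT 1 AND (NOT 1 IMPLIES NOT 0))) -> 0
  row 16 [10000]: (0 IMPLIES (NOT 0 AND (NOT 0 IMPLIES NOT 1))) -> 1
  row 17 [10001]: (0 IMPLIES (NOT 0 AND (NOT 1 IMPLIES NOT 1))) -> 1
  row 18 [10010]: (0 IMPLIES (NOT 0 AND (NOT 0 IMPLIES NOT 1))) -> 1
  row 19 [10011]: (0 IMPLIES (NOT 0 AND (NOT 1 IMPLIES NOT 1))) -> 1
  row 20 [10100]: (1 IMPLIES (NOT 0 AND (NOT 0 IMPLIES NOT 1))) -> 0
  row 21 [10101]: (1 IMPLIES (NOT 0 AND (NOT 1 IMPLIES NOT 1))) -> 1
  row 22 [10110]: (1 IMPLIES (NOT 0 AND (NOT 0 IMPLIES NOT 1))) -> 0
  row 23 [10111]: (1 IMPLIES (NOT 0 AND (NOT 1 IMPLIES NOT 1))) -> 1
  row 24 [11000]: (0 IMPLIES (NOT 1 AND (NOT 0 IMPLIES NOT 1))) -> 1
  row 25 [11001]: (0 IMPLIES (NOT 1 AND (NOT 1 IMPLIES NOT 1))) -> 1
  row 26 [11010]: (0 IMPLIES (NOT 1 AND (NOT 0 IMPLIES NOT 1))) -> 1
  row 27 [11011]: (0 IMPLIES (NOT 1 AND (NOT 1 IMPLIES NOT 1))) -> 1
  row 28 [11100]: (1 IMPLIES (NOT 1 AND (NOT 0 IMPLIES NOT 1))) -> 0
  row 29 [11101]: (1 IMPLIES (NOT 1 AND (NOT 1 IMPLIES NOT 1))) -> 0
  row 30 [11110]: (1 IMPLIES (NOT 1 AND (NOT 0 IMPLIES NOT 1))) -> 0
  row 31 [11111]: (1 IMPLIES (NOT 1 AND (NOT 1 IMPLIES NOT 1))) -> 0
Full result column, 4 rows per line (a,b,c fixed per line; d,e runs 00..11 left to right):
  rows 0-3 [a,b,c=000]: 1111  = hex F
  rows 4-7 [a,b,c=001]: 1111  = hex F
  rows 8-11 [a,b,c=010]: 1111  = hex F
  rows 12-15 [a,b,c=011]: 0000  = hex 0
  rows 16-19 [a,b,c=100]: 1111  = hex F
  rows 20-23 [a,b,c=101]: 0101  = hex 5
  rows 24-27 [a,b,c=110]: 1111  = hex F
  rows 28-31 [a,b,c=111]: 0000  = hex 0
Output column (row 0 .. row 31) = 11111111111100001111010111110000
Output column grouped in 4s = 1111 1111 1111 0000 1111 0101 1111 0000 = 0xFFF0F5F0
Convert to decimal digit by digit (value = value*16 + digit):
  F -> 15
  15*16 + 15 (F) = 255
  255*16 + 15 (F) = 4095
  4095*16 + 0 = 65520
  65520*16 + 15 (F) = 1048335
  1048335*16 + 5 = 16773365
  16773365*16 + 15 (F) = 268373855
  268373855*16 + 0 = 4293981680
Decimal = 4293981680

4293981680


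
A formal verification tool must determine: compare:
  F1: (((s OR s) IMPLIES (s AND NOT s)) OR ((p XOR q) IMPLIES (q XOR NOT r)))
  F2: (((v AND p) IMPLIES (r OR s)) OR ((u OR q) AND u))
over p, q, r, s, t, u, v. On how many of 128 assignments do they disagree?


F1 = (((s OR s) IMPLIES (s AND NOT s)) OR ((p XOR q) IMPLIES (q XOR NOT r)))
F2 = (((v AND p) IMPLIES (r OR s)) OR ((u OR q) AND u))
Evaluate both on each of 128 rows (bits = p,q,r,s,t,u,v):
  row 0 [0000000]: F1=1 F2=1 -> 0
  row 1 [0000001]: F1=1 F2=1 -> 0
  row 2 [0000010]: F1=1 F2=1 -> 0
  row 3 [0000011]: F1=1 F2=1 -> 0
  row 4 [0000100]: F1=1 F2=1 -> 0
  (every remaining row is evaluated the same way; all 128 results are listed next)
Full result column, 8 rows per line (p,q,r,s fixed per line; t,u,v runs 000..111 left to right):
  rows 0-7 [p,q,r,s=0000]: 00000000  (ones: 0)
  rows 8-15 [p,q,r,s=0001]: 00000000  (ones: 0)
  rows 16-23 [p,q,r,s=0010]: 00000000  (ones: 0)
  rows 24-31 [p,q,r,s=0011]: 00000000  (ones: 0)
  rows 32-39 [p,q,r,s=0100]: 00000000  (ones: 0)
  rows 40-47 [p,q,r,s=0101]: 11111111  (ones: 8)
  rows 48-55 [p,q,r,s=0110]: 00000000  (ones: 0)
  rows 56-63 [p,q,r,s=0111]: 00000000  (ones: 0)
  rows 64-71 [p,q,r,s=1000]: 01000100  (ones: 2)
  rows 72-79 [p,q,r,s=1001]: 00000000  (ones: 0)
  rows 80-87 [p,q,r,s=1010]: 00000000  (ones: 0)
  rows 88-95 [p,q,r,s=1011]: 11111111  (ones: 8)
  rows 96-103 [p,q,r,s=1100]: 01000100  (ones: 2)
  rows 104-111 [p,q,r,s=1101]: 00000000  (ones: 0)
  rows 112-119 [p,q,r,s=1110]: 00000000  (ones: 0)
  rows 120-127 [p,q,r,s=1111]: 00000000  (ones: 0)
Disagreements = 0+0+0+0+0+8+0+0+2+0+0+8+2+0+0+0 = 20

20


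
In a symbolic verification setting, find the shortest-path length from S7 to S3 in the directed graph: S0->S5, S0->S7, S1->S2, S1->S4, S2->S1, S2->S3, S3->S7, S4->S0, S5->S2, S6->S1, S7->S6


BFS layer-by-layer from S7:
  dist 0: {S7}
  dist 1: {S6}
  dist 2: {S1}
  dist 3: {S2, S4}
  dist 4: {S0, S3}
  -> S3 reached at distance 4
Shortest path length = 4

4


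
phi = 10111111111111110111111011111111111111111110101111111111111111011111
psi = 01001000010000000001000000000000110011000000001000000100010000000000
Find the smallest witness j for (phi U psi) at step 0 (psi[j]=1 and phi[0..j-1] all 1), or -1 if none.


(phi U psi) at 0: need smallest j with psi[j]=1 and phi[i]=1 for all i in [0,j).
Scan from step 0:
  step 0: phi=1, psi=0 -> continue
  step 1: psi=1 and phi held for [0,1) -> witness found
Witness step = 1

1


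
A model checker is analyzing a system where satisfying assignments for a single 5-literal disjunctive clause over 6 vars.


Step 1: Total=2^6=64
Step 2: Unsat when all 5 false: 2^1=2
Step 3: Sat=64-2=62

62


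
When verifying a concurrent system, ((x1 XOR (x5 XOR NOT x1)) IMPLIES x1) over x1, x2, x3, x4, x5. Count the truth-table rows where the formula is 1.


Formula: ((x1 XOR (x5 XOR NOT x1)) IMPLIES x1) over 5 vars (32 rows)
Evaluate each row (x1, x2, x3, x4, x5 as bits, MSB first):
  row 0 [00000]: ((0 XOR (0 XOR NOT 0)) IMPLIES 0) -> 0
  row 1 [00001]: ((0 XOR (1 XOR NOT 0)) IMPLIES 0) -> 1
  row 2 [00010]: ((0 XOR (0 XOR NOT 0)) IMPLIES 0) -> 0
  row 3 [00011]: ((0 XOR (1 XOR NOT 0)) IMPLIES 0) -> 1
  row 4 [00100]: ((0 XOR (0 XOR NOT 0)) IMPLIES 0) -> 0
  row 5 [00101]: ((0 XOR (1 XOR NOT 0)) IMPLIES 0) -> 1
  row 6 [00110]: ((0 XOR (0 XOR NOT 0)) IMPLIES 0) -> 0
  row 7 [00111]: ((0 XOR (1 XOR NOT 0)) IMPLIES 0) -> 1
  row 8 [01000]: ((0 XOR (0 XOR NOT 0)) IMPLIES 0) -> 0
  row 9 [01001]: ((0 XOR (1 XOR NOT 0)) IMPLIES 0) -> 1
  row 10 [01010]: ((0 XOR (0 XOR NOT 0)) IMPLIES 0) -> 0
  row 11 [01011]: ((0 XOR (1 XOR NOT 0)) IMPLIES 0) -> 1
  row 12 [01100]: ((0 XOR (0 XOR NOT 0)) IMPLIES 0) -> 0
  row 13 [01101]: ((0 XOR (1 XOR NOT 0)) IMPLIES 0) -> 1
  row 14 [01110]: ((0 XOR (0 XOR NOT 0)) IMPLIES 0) -> 0
  row 15 [01111]: ((0 XOR (1 XOR NOT 0)) IMPLIES 0) -> 1
  row 16 [10000]: ((1 XOR (0 XOR NOT 1)) IMPLIES 1) -> 1
  row 17 [10001]: ((1 XOR (1 XOR NOT 1)) IMPLIES 1) -> 1
  row 18 [10010]: ((1 XOR (0 XOR NOT 1)) IMPLIES 1) -> 1
  row 19 [10011]: ((1 XOR (1 XOR NOT 1)) IMPLIES 1) -> 1
  row 20 [10100]: ((1 XOR (0 XOR NOT 1)) IMPLIES 1) -> 1
  row 21 [10101]: ((1 XOR (1 XOR NOT 1)) IMPLIES 1) -> 1
  row 22 [10110]: ((1 XOR (0 XOR NOT 1)) IMPLIES 1) -> 1
  row 23 [10111]: ((1 XOR (1 XOR NOT 1)) IMPLIES 1) -> 1
  row 24 [11000]: ((1 XOR (0 XOR NOT 1)) IMPLIES 1) -> 1
  row 25 [11001]: ((1 XOR (1 XOR NOT 1)) IMPLIES 1) -> 1
  row 26 [11010]: ((1 XOR (0 XOR NOT 1)) IMPLIES 1) -> 1
  row 27 [11011]: ((1 XOR (1 XOR NOT 1)) IMPLIES 1) -> 1
  row 28 [11100]: ((1 XOR (0 XOR NOT 1)) IMPLIES 1) -> 1
  row 29 [11101]: ((1 XOR (1 XOR NOT 1)) IMPLIES 1) -> 1
  row 30 [11110]: ((1 XOR (0 XOR NOT 1)) IMPLIES 1) -> 1
  row 31 [11111]: ((1 XOR (1 XOR NOT 1)) IMPLIES 1) -> 1
Full result column, 8 rows per line (x1,x2 fixed per line; x3,x4,x5 runs 000..111 left to right):
  rows 0-7 [x1,x2=00]: 01010101  (ones: 4)
  rows 8-15 [x1,x2=01]: 01010101  (ones: 4)
  rows 16-23 [x1,x2=10]: 11111111  (ones: 8)
  rows 24-31 [x1,x2=11]: 11111111  (ones: 8)
Count of 1-rows = 4+4+8+8 = 24

24
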